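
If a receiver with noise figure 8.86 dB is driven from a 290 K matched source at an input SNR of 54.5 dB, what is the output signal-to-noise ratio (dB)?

By definition F = SNR_in/SNR_out, so in dB: SNR_out = SNR_in − NF
SNR_out = 54.5 − 8.86 = 45.64 dB

45.64 dB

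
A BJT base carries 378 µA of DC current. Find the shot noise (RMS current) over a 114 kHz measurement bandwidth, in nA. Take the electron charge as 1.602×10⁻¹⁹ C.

3.72 nA

I_n = √(2qI·B)
2qI·B = 2 × 1.602×10⁻¹⁹ × 3.78×10⁻⁴ × 1.14×10⁵ = 1.38×10⁻¹⁷ A²
I_n = √(1.38×10⁻¹⁷) = 3.72×10⁻⁹ A = 3.72 nA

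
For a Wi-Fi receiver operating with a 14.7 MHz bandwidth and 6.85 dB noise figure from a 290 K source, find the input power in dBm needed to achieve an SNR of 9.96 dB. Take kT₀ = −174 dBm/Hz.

Sensitivity = −174 + 10 log₁₀(B) + NF + SNR_min
= −174 + 71.67 + 6.85 + 9.96
= −85.52 dBm → −85.5 dBm

−85.5 dBm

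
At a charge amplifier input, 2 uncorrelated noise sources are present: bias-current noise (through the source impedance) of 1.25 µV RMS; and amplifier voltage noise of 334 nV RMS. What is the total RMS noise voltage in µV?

Uncorrelated sources add in power (mean-square): V_tot = √(ΣV_i²)
V_tot = √[(1.25×10⁻⁶)² + (3.34×10⁻⁷)²] = 1.29×10⁻⁶ V = 1.29 µV

1.29 µV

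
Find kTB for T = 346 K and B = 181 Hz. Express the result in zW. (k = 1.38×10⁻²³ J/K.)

P_n = kTB = 1.38×10⁻²³ × 346 × 1.81×10² = 8.64×10⁻¹⁹ W = 864 zW

864 zW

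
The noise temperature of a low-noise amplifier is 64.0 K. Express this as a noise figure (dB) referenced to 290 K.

F = 1 + T_e/T₀ = 1 + 64.0/290 = 1.22069
NF = 10 log₁₀(1.22069) = 0.866 dB

0.866 dB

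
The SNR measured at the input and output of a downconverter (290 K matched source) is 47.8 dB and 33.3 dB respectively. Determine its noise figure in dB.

NF (dB) = SNR_in(dB) − SNR_out(dB) when the source is at T₀
NF = 47.8 − 33.3 = 14.5 dB

14.5 dB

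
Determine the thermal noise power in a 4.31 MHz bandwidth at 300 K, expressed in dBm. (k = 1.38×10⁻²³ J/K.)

−107.5 dBm

P_n = kTB = 1.38×10⁻²³ × 300 × 4.31×10⁶ = 1.78×10⁻¹⁴ W
In dBm: 10 log₁₀(1.78×10⁻¹⁴ / 10⁻³) = −107.5 dBm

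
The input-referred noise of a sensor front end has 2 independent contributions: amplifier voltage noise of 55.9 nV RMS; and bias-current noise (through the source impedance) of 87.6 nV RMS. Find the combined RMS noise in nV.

104 nV

Uncorrelated sources add in power (mean-square): V_tot = √(ΣV_i²)
V_tot = √[(5.59×10⁻⁸)² + (8.76×10⁻⁸)²] = 1.04×10⁻⁷ V = 104 nV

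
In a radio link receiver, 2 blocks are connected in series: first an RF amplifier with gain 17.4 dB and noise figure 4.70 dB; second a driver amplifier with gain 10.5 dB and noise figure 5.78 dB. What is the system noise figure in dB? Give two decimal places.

Convert to linear (a loss of L dB is a gain of −L dB): F_i = 10^(NF_i/10), G_i = 10^(G_i,dB/10)
  Stage 1: F_1 = 10^(4.70/10) = 2.951, G_1 = 10^(17.4/10) = 54.95
  Stage 2: F_2 = 10^(5.78/10) = 3.784, G_2 = 10^(10.5/10) = 11.22
Friis cascade:
  F = 2.951 + (3.784 − 1)/54.95 = 3.002
NF = 10 log₁₀(3.002) = 4.77 dB

4.77 dB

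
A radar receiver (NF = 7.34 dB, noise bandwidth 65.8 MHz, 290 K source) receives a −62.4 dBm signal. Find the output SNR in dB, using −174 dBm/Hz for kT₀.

26.1 dB

Noise floor: N = −174 + 10 log₁₀(B) + NF
10 log₁₀(6.58×10⁷) = 78.18 dB
N = −174 + 78.18 + 7.34 = −88.48 dBm
SNR = P_sig − N = −62.4 − (−88.48) = 26.08 dB → 26.1 dB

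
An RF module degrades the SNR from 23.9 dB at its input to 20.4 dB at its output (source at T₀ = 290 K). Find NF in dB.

NF (dB) = SNR_in(dB) − SNR_out(dB) when the source is at T₀
NF = 23.9 − 20.4 = 3.5 dB

3.5 dB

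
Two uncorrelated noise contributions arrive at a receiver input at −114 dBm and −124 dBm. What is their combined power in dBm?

Convert to linear, add, convert back:
P₁ = 3.98×10⁻¹⁵ W, P₂ = 3.98×10⁻¹⁶ W
P_tot = 4.38×10⁻¹⁵ W → 10 log₁₀(P_tot / 10⁻³) = −113.6 dBm

−113.6 dBm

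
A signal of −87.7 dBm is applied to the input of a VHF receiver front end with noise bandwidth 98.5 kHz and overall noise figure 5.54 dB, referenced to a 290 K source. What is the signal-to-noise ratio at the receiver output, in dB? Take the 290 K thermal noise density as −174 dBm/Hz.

30.8 dB

Noise floor: N = −174 + 10 log₁₀(B) + NF
10 log₁₀(9.85×10⁴) = 49.93 dB
N = −174 + 49.93 + 5.54 = −118.53 dBm
SNR = P_sig − N = −87.7 − (−118.53) = 30.83 dB → 30.8 dB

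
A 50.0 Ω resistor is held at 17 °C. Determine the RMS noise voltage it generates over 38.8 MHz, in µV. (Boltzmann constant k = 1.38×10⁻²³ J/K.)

5.57 µV

T = 17 °C + 273.15 = 290.15 K
V_n = √(4kTRB)
4kTRB = 4 × 1.38×10⁻²³ × 290.15 × 5.00×10¹ × 3.88×10⁷ = 3.11×10⁻¹¹ V²
V_n = √(3.11×10⁻¹¹) = 5.57×10⁻⁶ V = 5.57 µV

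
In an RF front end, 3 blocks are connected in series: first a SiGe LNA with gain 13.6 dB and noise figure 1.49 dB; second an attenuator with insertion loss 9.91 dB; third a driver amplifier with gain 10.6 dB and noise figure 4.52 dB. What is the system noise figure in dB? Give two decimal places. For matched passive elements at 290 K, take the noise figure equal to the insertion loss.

4.11 dB

Convert to linear (a loss of L dB is a gain of −L dB): F_i = 10^(NF_i/10), G_i = 10^(G_i,dB/10)
  Stage 1: F_1 = 10^(1.49/10) = 1.409, G_1 = 10^(13.6/10) = 22.91
  Stage 2: F_2 = 10^(9.91/10) = 9.795, G_2 = 10^(−9.91/10) = 0.1021
  Stage 3: F_3 = 10^(4.52/10) = 2.831, G_3 = 10^(10.6/10) = 11.48
Friis cascade:
  F = 1.409 + (9.795 − 1)/22.91 + (2.831 − 1)/2.339 = 2.576
NF = 10 log₁₀(2.576) = 4.11 dB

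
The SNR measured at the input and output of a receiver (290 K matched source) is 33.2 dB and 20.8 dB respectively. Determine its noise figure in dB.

NF (dB) = SNR_in(dB) − SNR_out(dB) when the source is at T₀
NF = 33.2 − 20.8 = 12.4 dB

12.4 dB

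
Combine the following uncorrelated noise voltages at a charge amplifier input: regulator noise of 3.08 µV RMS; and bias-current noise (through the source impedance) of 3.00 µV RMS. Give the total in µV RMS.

Uncorrelated sources add in power (mean-square): V_tot = √(ΣV_i²)
V_tot = √[(3.08×10⁻⁶)² + (3.00×10⁻⁶)²] = 4.30×10⁻⁶ V = 4.30 µV

4.30 µV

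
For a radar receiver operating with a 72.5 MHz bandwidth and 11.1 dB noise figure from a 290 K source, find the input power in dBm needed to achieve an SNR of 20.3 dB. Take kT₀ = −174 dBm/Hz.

Sensitivity = −174 + 10 log₁₀(B) + NF + SNR_min
= −174 + 78.6 + 11.1 + 20.3
= −64.0 dBm → −64.0 dBm

−64.0 dBm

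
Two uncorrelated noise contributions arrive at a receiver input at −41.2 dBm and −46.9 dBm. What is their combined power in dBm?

Convert to linear, add, convert back:
P₁ = 7.59×10⁻⁸ W, P₂ = 2.04×10⁻⁸ W
P_tot = 9.63×10⁻⁸ W → 10 log₁₀(P_tot / 10⁻³) = −40.2 dBm

−40.2 dBm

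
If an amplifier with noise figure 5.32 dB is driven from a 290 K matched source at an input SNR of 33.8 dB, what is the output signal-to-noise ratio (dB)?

28.48 dB

By definition F = SNR_in/SNR_out, so in dB: SNR_out = SNR_in − NF
SNR_out = 33.8 − 5.32 = 28.48 dB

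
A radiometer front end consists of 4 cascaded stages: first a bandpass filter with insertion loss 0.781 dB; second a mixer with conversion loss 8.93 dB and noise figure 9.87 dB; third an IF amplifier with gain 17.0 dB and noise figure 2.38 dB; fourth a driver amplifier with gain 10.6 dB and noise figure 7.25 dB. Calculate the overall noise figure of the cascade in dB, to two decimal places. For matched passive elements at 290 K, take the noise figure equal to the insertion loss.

Convert to linear (a loss of L dB is a gain of −L dB): F_i = 10^(NF_i/10), G_i = 10^(G_i,dB/10)
  Stage 1: F_1 = 10^(0.781/10) = 1.197, G_1 = 10^(−0.781/10) = 0.8354
  Stage 2: F_2 = 10^(9.87/10) = 9.705, G_2 = 10^(−8.93/10) = 0.1279
  Stage 3: F_3 = 10^(2.38/10) = 1.730, G_3 = 10^(17.0/10) = 50.12
  Stage 4: F_4 = 10^(7.25/10) = 5.309, G_4 = 10^(10.6/10) = 11.48
Friis cascade:
  F = 1.197 + (9.705 − 1)/0.8354 + (1.730 − 1)/0.1069 + (5.309 − 1)/5.357 = 19.25
NF = 10 log₁₀(19.25) = 12.84 dB

12.84 dB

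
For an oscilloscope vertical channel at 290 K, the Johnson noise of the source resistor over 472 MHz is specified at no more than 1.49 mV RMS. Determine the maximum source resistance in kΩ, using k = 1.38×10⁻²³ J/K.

294 kΩ

Johnson–Nyquist: V_n = √(4kTRB) ⇒ R = V_n² / (4kTB)
4kTB = 4 × 1.38×10⁻²³ × 290 × 4.72×10⁸ = 7.56×10⁻¹²
R = (1.49×10⁻³)² / 7.56×10⁻¹² = 2.94×10⁵ Ω = 294 kΩ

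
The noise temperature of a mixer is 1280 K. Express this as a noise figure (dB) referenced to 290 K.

7.34 dB

F = 1 + T_e/T₀ = 1 + 1280/290 = 5.41379
NF = 10 log₁₀(5.41379) = 7.34 dB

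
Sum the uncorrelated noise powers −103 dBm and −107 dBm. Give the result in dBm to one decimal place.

−101.5 dBm

Convert to linear, add, convert back:
P₁ = 5.01×10⁻¹⁴ W, P₂ = 2.00×10⁻¹⁴ W
P_tot = 7.01×10⁻¹⁴ W → 10 log₁₀(P_tot / 10⁻³) = −101.5 dBm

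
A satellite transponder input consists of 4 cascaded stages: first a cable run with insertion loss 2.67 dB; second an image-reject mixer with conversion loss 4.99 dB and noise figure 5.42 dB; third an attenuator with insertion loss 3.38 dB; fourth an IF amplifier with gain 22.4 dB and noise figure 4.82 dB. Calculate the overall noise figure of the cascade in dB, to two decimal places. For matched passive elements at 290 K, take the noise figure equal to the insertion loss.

15.93 dB

Convert to linear (a loss of L dB is a gain of −L dB): F_i = 10^(NF_i/10), G_i = 10^(G_i,dB/10)
  Stage 1: F_1 = 10^(2.67/10) = 1.849, G_1 = 10^(−2.67/10) = 0.5408
  Stage 2: F_2 = 10^(5.42/10) = 3.483, G_2 = 10^(−4.99/10) = 0.3170
  Stage 3: F_3 = 10^(3.38/10) = 2.178, G_3 = 10^(−3.38/10) = 0.4592
  Stage 4: F_4 = 10^(4.82/10) = 3.034, G_4 = 10^(22.4/10) = 173.8
Friis cascade:
  F = 1.849 + (3.483 − 1)/0.5408 + (2.178 − 1)/0.1714 + (3.034 − 1)/0.07870 = 39.16
NF = 10 log₁₀(39.16) = 15.93 dB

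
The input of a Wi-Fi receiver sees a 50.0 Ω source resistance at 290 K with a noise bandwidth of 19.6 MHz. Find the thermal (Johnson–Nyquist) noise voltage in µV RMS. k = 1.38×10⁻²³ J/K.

3.96 µV

V_n = √(4kTRB)
4kTRB = 4 × 1.38×10⁻²³ × 290 × 5.00×10¹ × 1.96×10⁷ = 1.57×10⁻¹¹ V²
V_n = √(1.57×10⁻¹¹) = 3.96×10⁻⁶ V = 3.96 µV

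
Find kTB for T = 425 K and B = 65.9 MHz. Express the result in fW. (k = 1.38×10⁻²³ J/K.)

387 fW

P_n = kTB = 1.38×10⁻²³ × 425 × 6.59×10⁷ = 3.87×10⁻¹³ W = 387 fW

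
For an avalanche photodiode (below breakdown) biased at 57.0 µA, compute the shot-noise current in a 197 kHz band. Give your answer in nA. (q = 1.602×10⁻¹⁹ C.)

I_n = √(2qI·B)
2qI·B = 2 × 1.602×10⁻¹⁹ × 5.70×10⁻⁵ × 1.97×10⁵ = 3.60×10⁻¹⁸ A²
I_n = √(3.60×10⁻¹⁸) = 1.90×10⁻⁹ A = 1.90 nA

1.90 nA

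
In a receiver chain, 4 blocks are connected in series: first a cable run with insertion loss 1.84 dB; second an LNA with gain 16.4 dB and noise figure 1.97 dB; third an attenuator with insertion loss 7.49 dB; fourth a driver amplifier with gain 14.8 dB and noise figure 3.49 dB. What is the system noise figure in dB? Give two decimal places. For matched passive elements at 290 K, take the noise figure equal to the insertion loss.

4.48 dB

Convert to linear (a loss of L dB is a gain of −L dB): F_i = 10^(NF_i/10), G_i = 10^(G_i,dB/10)
  Stage 1: F_1 = 10^(1.84/10) = 1.528, G_1 = 10^(−1.84/10) = 0.6546
  Stage 2: F_2 = 10^(1.97/10) = 1.574, G_2 = 10^(16.4/10) = 43.65
  Stage 3: F_3 = 10^(7.49/10) = 5.610, G_3 = 10^(−7.49/10) = 0.1782
  Stage 4: F_4 = 10^(3.49/10) = 2.234, G_4 = 10^(14.8/10) = 30.20
Friis cascade:
  F = 1.528 + (1.574 − 1)/0.6546 + (5.610 − 1)/28.58 + (2.234 − 1)/5.093 = 2.808
NF = 10 log₁₀(2.808) = 4.48 dB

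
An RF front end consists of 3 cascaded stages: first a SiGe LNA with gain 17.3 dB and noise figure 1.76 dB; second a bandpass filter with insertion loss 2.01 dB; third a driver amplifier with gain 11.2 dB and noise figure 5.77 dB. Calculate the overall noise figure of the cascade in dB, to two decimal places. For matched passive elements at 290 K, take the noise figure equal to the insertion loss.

Convert to linear (a loss of L dB is a gain of −L dB): F_i = 10^(NF_i/10), G_i = 10^(G_i,dB/10)
  Stage 1: F_1 = 10^(1.76/10) = 1.500, G_1 = 10^(17.3/10) = 53.70
  Stage 2: F_2 = 10^(2.01/10) = 1.589, G_2 = 10^(−2.01/10) = 0.6295
  Stage 3: F_3 = 10^(5.77/10) = 3.776, G_3 = 10^(11.2/10) = 13.18
Friis cascade:
  F = 1.500 + (1.589 − 1)/53.70 + (3.776 − 1)/33.81 = 1.593
NF = 10 log₁₀(1.593) = 2.02 dB

2.02 dB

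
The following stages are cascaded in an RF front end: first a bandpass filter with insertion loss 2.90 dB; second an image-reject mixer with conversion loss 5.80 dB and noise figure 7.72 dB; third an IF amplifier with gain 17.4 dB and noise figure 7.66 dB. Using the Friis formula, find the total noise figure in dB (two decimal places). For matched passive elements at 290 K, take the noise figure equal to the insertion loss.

16.76 dB

Convert to linear (a loss of L dB is a gain of −L dB): F_i = 10^(NF_i/10), G_i = 10^(G_i,dB/10)
  Stage 1: F_1 = 10^(2.90/10) = 1.950, G_1 = 10^(−2.90/10) = 0.5129
  Stage 2: F_2 = 10^(7.72/10) = 5.916, G_2 = 10^(−5.80/10) = 0.2630
  Stage 3: F_3 = 10^(7.66/10) = 5.834, G_3 = 10^(17.4/10) = 54.95
Friis cascade:
  F = 1.950 + (5.916 − 1)/0.5129 + (5.834 − 1)/0.1349 = 47.37
NF = 10 log₁₀(47.37) = 16.76 dB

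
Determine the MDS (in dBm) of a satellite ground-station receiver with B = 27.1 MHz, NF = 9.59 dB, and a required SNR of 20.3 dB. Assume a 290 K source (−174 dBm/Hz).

−69.8 dBm

Sensitivity = −174 + 10 log₁₀(B) + NF + SNR_min
= −174 + 74.33 + 9.59 + 20.3
= −69.78 dBm → −69.8 dBm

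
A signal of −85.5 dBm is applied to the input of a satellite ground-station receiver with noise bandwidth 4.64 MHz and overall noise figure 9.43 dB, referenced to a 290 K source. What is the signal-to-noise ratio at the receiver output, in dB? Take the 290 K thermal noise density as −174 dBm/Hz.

12.4 dB

Noise floor: N = −174 + 10 log₁₀(B) + NF
10 log₁₀(4.64×10⁶) = 66.67 dB
N = −174 + 66.67 + 9.43 = −97.90 dBm
SNR = P_sig − N = −85.5 − (−97.90) = 12.40 dB → 12.4 dB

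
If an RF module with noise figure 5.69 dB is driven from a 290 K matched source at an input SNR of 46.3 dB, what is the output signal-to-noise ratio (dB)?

By definition F = SNR_in/SNR_out, so in dB: SNR_out = SNR_in − NF
SNR_out = 46.3 − 5.69 = 40.61 dB

40.61 dB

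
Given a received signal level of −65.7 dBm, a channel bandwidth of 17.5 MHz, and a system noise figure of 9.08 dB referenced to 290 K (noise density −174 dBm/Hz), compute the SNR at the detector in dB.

Noise floor: N = −174 + 10 log₁₀(B) + NF
10 log₁₀(1.75×10⁷) = 72.43 dB
N = −174 + 72.43 + 9.08 = −92.49 dBm
SNR = P_sig − N = −65.7 − (−92.49) = 26.79 dB → 26.8 dB

26.8 dB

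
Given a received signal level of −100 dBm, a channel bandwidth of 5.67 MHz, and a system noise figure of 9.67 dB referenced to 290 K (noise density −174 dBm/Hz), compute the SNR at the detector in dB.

Noise floor: N = −174 + 10 log₁₀(B) + NF
10 log₁₀(5.67×10⁶) = 67.54 dB
N = −174 + 67.54 + 9.67 = −96.79 dBm
SNR = P_sig − N = −100 − (−96.79) = −3.21 dB → −3.2 dB

−3.2 dB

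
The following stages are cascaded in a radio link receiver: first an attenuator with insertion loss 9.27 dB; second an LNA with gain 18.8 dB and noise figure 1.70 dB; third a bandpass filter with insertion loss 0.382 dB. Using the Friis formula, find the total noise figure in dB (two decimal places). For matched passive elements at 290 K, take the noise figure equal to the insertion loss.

Convert to linear (a loss of L dB is a gain of −L dB): F_i = 10^(NF_i/10), G_i = 10^(G_i,dB/10)
  Stage 1: F_1 = 10^(9.27/10) = 8.453, G_1 = 10^(−9.27/10) = 0.1183
  Stage 2: F_2 = 10^(1.70/10) = 1.479, G_2 = 10^(18.8/10) = 75.86
  Stage 3: F_3 = 10^(0.382/10) = 1.092, G_3 = 10^(−0.382/10) = 0.9158
Friis cascade:
  F = 8.453 + (1.479 − 1)/0.1183 + (1.092 − 1)/8.974 = 12.51
NF = 10 log₁₀(12.51) = 10.97 dB

10.97 dB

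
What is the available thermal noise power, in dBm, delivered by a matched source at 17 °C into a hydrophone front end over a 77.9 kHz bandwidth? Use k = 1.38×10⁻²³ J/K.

T = 17 °C + 273.15 = 290.15 K
P_n = kTB = 1.38×10⁻²³ × 290.15 × 7.79×10⁴ = 3.12×10⁻¹⁶ W
In dBm: 10 log₁₀(3.12×10⁻¹⁶ / 10⁻³) = −125.1 dBm

−125.1 dBm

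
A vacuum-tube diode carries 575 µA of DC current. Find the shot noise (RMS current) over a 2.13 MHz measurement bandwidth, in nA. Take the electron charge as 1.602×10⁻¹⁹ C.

19.8 nA

I_n = √(2qI·B)
2qI·B = 2 × 1.602×10⁻¹⁹ × 5.75×10⁻⁴ × 2.13×10⁶ = 3.92×10⁻¹⁶ A²
I_n = √(3.92×10⁻¹⁶) = 1.98×10⁻⁸ A = 19.8 nA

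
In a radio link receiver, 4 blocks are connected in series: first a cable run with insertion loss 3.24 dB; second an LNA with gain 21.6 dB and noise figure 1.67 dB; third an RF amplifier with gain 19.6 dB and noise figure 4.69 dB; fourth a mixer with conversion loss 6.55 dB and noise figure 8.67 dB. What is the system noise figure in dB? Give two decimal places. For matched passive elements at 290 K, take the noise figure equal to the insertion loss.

Convert to linear (a loss of L dB is a gain of −L dB): F_i = 10^(NF_i/10), G_i = 10^(G_i,dB/10)
  Stage 1: F_1 = 10^(3.24/10) = 2.109, G_1 = 10^(−3.24/10) = 0.4742
  Stage 2: F_2 = 10^(1.67/10) = 1.469, G_2 = 10^(21.6/10) = 144.5
  Stage 3: F_3 = 10^(4.69/10) = 2.944, G_3 = 10^(19.6/10) = 91.20
  Stage 4: F_4 = 10^(8.67/10) = 7.362, G_4 = 10^(−6.55/10) = 0.2213
Friis cascade:
  F = 2.109 + (1.469 − 1)/0.4742 + (2.944 − 1)/68.55 + (7.362 − 1)/6252 = 3.127
NF = 10 log₁₀(3.127) = 4.95 dB

4.95 dB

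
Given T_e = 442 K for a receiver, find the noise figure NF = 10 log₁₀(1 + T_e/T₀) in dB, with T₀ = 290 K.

F = 1 + T_e/T₀ = 1 + 442/290 = 2.52414
NF = 10 log₁₀(2.52414) = 4.02 dB

4.02 dB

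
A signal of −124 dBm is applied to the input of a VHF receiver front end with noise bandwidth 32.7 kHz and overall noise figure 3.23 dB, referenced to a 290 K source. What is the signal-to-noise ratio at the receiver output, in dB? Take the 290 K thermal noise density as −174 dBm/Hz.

1.6 dB

Noise floor: N = −174 + 10 log₁₀(B) + NF
10 log₁₀(3.27×10⁴) = 45.15 dB
N = −174 + 45.15 + 3.23 = −125.62 dBm
SNR = P_sig − N = −124 − (−125.62) = 1.62 dB → 1.6 dB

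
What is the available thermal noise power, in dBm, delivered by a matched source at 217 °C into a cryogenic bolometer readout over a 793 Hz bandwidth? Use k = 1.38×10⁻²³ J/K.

−142.7 dBm

T = 217 °C + 273.15 = 490.15 K
P_n = kTB = 1.38×10⁻²³ × 490.15 × 7.93×10² = 5.36×10⁻¹⁸ W
In dBm: 10 log₁₀(5.36×10⁻¹⁸ / 10⁻³) = −142.7 dBm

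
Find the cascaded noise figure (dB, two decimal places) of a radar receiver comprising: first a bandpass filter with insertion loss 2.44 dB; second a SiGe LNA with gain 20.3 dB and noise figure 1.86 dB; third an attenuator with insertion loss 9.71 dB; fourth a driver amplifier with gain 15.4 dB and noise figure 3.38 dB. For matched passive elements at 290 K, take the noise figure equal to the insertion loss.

4.78 dB

Convert to linear (a loss of L dB is a gain of −L dB): F_i = 10^(NF_i/10), G_i = 10^(G_i,dB/10)
  Stage 1: F_1 = 10^(2.44/10) = 1.754, G_1 = 10^(−2.44/10) = 0.5702
  Stage 2: F_2 = 10^(1.86/10) = 1.535, G_2 = 10^(20.3/10) = 107.2
  Stage 3: F_3 = 10^(9.71/10) = 9.354, G_3 = 10^(−9.71/10) = 0.1069
  Stage 4: F_4 = 10^(3.38/10) = 2.178, G_4 = 10^(15.4/10) = 34.67
Friis cascade:
  F = 1.754 + (1.535 − 1)/0.5702 + (9.354 − 1)/61.09 + (2.178 − 1)/6.531 = 3.009
NF = 10 log₁₀(3.009) = 4.78 dB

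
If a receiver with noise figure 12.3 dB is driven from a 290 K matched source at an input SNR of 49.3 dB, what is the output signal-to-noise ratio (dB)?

37.0 dB

By definition F = SNR_in/SNR_out, so in dB: SNR_out = SNR_in − NF
SNR_out = 49.3 − 12.3 = 37.0 dB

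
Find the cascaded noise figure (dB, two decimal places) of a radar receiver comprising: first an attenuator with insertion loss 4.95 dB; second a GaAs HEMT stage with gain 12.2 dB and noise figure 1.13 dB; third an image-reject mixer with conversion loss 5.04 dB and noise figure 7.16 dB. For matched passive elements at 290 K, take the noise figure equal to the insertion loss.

6.85 dB

Convert to linear (a loss of L dB is a gain of −L dB): F_i = 10^(NF_i/10), G_i = 10^(G_i,dB/10)
  Stage 1: F_1 = 10^(4.95/10) = 3.126, G_1 = 10^(−4.95/10) = 0.3199
  Stage 2: F_2 = 10^(1.13/10) = 1.297, G_2 = 10^(12.2/10) = 16.60
  Stage 3: F_3 = 10^(7.16/10) = 5.200, G_3 = 10^(−5.04/10) = 0.3133
Friis cascade:
  F = 3.126 + (1.297 − 1)/0.3199 + (5.200 − 1)/5.309 = 4.846
NF = 10 log₁₀(4.846) = 6.85 dB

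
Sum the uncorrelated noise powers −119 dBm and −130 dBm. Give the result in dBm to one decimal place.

−118.7 dBm

Convert to linear, add, convert back:
P₁ = 1.26×10⁻¹⁵ W, P₂ = 1.00×10⁻¹⁶ W
P_tot = 1.36×10⁻¹⁵ W → 10 log₁₀(P_tot / 10⁻³) = −118.7 dBm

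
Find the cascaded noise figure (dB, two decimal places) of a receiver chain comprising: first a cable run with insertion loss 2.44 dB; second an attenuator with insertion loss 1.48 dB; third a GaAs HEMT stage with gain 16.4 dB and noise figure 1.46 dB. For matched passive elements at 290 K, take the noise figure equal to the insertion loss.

5.38 dB

Convert to linear (a loss of L dB is a gain of −L dB): F_i = 10^(NF_i/10), G_i = 10^(G_i,dB/10)
  Stage 1: F_1 = 10^(2.44/10) = 1.754, G_1 = 10^(−2.44/10) = 0.5702
  Stage 2: F_2 = 10^(1.48/10) = 1.406, G_2 = 10^(−1.48/10) = 0.7112
  Stage 3: F_3 = 10^(1.46/10) = 1.400, G_3 = 10^(16.4/10) = 43.65
Friis cascade:
  F = 1.754 + (1.406 − 1)/0.5702 + (1.400 − 1)/0.4055 = 3.451
NF = 10 log₁₀(3.451) = 5.38 dB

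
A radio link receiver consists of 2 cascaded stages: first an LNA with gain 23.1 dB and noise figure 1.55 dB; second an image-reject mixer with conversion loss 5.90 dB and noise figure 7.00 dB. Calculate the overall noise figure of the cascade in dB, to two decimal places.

Convert to linear (a loss of L dB is a gain of −L dB): F_i = 10^(NF_i/10), G_i = 10^(G_i,dB/10)
  Stage 1: F_1 = 10^(1.55/10) = 1.429, G_1 = 10^(23.1/10) = 204.2
  Stage 2: F_2 = 10^(7.00/10) = 5.012, G_2 = 10^(−5.90/10) = 0.2570
Friis cascade:
  F = 1.429 + (5.012 − 1)/204.2 = 1.449
NF = 10 log₁₀(1.449) = 1.61 dB

1.61 dB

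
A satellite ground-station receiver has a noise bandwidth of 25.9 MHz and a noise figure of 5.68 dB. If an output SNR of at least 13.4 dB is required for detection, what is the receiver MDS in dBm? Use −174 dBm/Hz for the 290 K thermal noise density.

−80.8 dBm

Sensitivity = −174 + 10 log₁₀(B) + NF + SNR_min
= −174 + 74.13 + 5.68 + 13.4
= −80.79 dBm → −80.8 dBm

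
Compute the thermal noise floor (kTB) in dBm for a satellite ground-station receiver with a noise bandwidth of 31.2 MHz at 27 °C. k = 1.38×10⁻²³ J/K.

T = 27 °C + 273.15 = 300.15 K
P_n = kTB = 1.38×10⁻²³ × 300.15 × 3.12×10⁷ = 1.29×10⁻¹³ W
In dBm: 10 log₁₀(1.29×10⁻¹³ / 10⁻³) = −98.9 dBm

−98.9 dBm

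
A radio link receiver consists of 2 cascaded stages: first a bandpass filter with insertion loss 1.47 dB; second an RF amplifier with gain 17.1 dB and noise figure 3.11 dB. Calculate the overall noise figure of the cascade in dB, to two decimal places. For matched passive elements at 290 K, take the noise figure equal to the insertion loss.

Convert to linear (a loss of L dB is a gain of −L dB): F_i = 10^(NF_i/10), G_i = 10^(G_i,dB/10)
  Stage 1: F_1 = 10^(1.47/10) = 1.403, G_1 = 10^(−1.47/10) = 0.7129
  Stage 2: F_2 = 10^(3.11/10) = 2.046, G_2 = 10^(17.1/10) = 51.29
Friis cascade:
  F = 1.403 + (2.046 − 1)/0.7129 = 2.871
NF = 10 log₁₀(2.871) = 4.58 dB

4.58 dB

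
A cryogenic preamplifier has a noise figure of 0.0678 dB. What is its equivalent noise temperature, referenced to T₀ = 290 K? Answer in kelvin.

4.56 K

F = 10^(0.0678/10) = 1.01573
T_e = (F − 1)·T₀ = (1.01573 − 1) × 290 = 4.56 K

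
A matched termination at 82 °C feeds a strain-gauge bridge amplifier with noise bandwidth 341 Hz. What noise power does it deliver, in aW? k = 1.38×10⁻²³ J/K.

T = 82 °C + 273.15 = 355.15 K
P_n = kTB = 1.38×10⁻²³ × 355.15 × 3.41×10² = 1.67×10⁻¹⁸ W = 1.67 aW

1.67 aW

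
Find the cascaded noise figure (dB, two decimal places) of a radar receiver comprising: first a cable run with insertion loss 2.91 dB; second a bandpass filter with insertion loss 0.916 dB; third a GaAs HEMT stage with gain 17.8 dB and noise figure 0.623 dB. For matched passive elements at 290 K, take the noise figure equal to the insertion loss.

Convert to linear (a loss of L dB is a gain of −L dB): F_i = 10^(NF_i/10), G_i = 10^(G_i,dB/10)
  Stage 1: F_1 = 10^(2.91/10) = 1.954, G_1 = 10^(−2.91/10) = 0.5117
  Stage 2: F_2 = 10^(0.916/10) = 1.235, G_2 = 10^(−0.916/10) = 0.8098
  Stage 3: F_3 = 10^(0.623/10) = 1.154, G_3 = 10^(17.8/10) = 60.26
Friis cascade:
  F = 1.954 + (1.235 − 1)/0.5117 + (1.154 − 1)/0.4144 = 2.785
NF = 10 log₁₀(2.785) = 4.45 dB

4.45 dB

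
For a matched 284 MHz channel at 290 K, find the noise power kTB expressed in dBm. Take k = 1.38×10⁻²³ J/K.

−89.4 dBm

P_n = kTB = 1.38×10⁻²³ × 290 × 2.84×10⁸ = 1.14×10⁻¹² W
In dBm: 10 log₁₀(1.14×10⁻¹² / 10⁻³) = −89.4 dBm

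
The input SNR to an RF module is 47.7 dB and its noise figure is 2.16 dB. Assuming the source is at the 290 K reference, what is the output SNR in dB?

45.54 dB

By definition F = SNR_in/SNR_out, so in dB: SNR_out = SNR_in − NF
SNR_out = 47.7 − 2.16 = 45.54 dB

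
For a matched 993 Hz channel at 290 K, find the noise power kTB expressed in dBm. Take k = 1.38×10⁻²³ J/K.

P_n = kTB = 1.38×10⁻²³ × 290 × 9.93×10² = 3.97×10⁻¹⁸ W
In dBm: 10 log₁₀(3.97×10⁻¹⁸ / 10⁻³) = −144.0 dBm

−144.0 dBm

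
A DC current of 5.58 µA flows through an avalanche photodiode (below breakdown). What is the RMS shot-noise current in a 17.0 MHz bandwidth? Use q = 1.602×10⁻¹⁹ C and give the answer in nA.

5.51 nA

I_n = √(2qI·B)
2qI·B = 2 × 1.602×10⁻¹⁹ × 5.58×10⁻⁶ × 1.70×10⁷ = 3.04×10⁻¹⁷ A²
I_n = √(3.04×10⁻¹⁷) = 5.51×10⁻⁹ A = 5.51 nA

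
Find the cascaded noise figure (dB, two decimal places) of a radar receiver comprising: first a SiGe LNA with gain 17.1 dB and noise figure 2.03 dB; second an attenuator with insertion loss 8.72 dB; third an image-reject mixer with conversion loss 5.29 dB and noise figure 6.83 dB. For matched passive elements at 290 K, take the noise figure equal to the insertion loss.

3.57 dB

Convert to linear (a loss of L dB is a gain of −L dB): F_i = 10^(NF_i/10), G_i = 10^(G_i,dB/10)
  Stage 1: F_1 = 10^(2.03/10) = 1.596, G_1 = 10^(17.1/10) = 51.29
  Stage 2: F_2 = 10^(8.72/10) = 7.447, G_2 = 10^(−8.72/10) = 0.1343
  Stage 3: F_3 = 10^(6.83/10) = 4.819, G_3 = 10^(−5.29/10) = 0.2958
Friis cascade:
  F = 1.596 + (7.447 − 1)/51.29 + (4.819 − 1)/6.887 = 2.276
NF = 10 log₁₀(2.276) = 3.57 dB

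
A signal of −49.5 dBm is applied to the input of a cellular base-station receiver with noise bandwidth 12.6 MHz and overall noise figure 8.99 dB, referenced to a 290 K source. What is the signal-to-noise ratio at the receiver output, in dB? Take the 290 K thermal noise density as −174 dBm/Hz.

44.5 dB

Noise floor: N = −174 + 10 log₁₀(B) + NF
10 log₁₀(1.26×10⁷) = 71 dB
N = −174 + 71 + 8.99 = −94.01 dBm
SNR = P_sig − N = −49.5 − (−94.01) = 44.51 dB → 44.5 dB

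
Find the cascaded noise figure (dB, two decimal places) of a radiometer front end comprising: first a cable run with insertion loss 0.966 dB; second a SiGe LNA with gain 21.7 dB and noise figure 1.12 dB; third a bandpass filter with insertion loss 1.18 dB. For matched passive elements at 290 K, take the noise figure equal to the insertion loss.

Convert to linear (a loss of L dB is a gain of −L dB): F_i = 10^(NF_i/10), G_i = 10^(G_i,dB/10)
  Stage 1: F_1 = 10^(0.966/10) = 1.249, G_1 = 10^(−0.966/10) = 0.8006
  Stage 2: F_2 = 10^(1.12/10) = 1.294, G_2 = 10^(21.7/10) = 147.9
  Stage 3: F_3 = 10^(1.18/10) = 1.312, G_3 = 10^(−1.18/10) = 0.7621
Friis cascade:
  F = 1.249 + (1.294 − 1)/0.8006 + (1.312 − 1)/118.4 = 1.619
NF = 10 log₁₀(1.619) = 2.09 dB

2.09 dB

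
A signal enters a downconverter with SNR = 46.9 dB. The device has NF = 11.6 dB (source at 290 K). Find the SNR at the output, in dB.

By definition F = SNR_in/SNR_out, so in dB: SNR_out = SNR_in − NF
SNR_out = 46.9 − 11.6 = 35.3 dB

35.3 dB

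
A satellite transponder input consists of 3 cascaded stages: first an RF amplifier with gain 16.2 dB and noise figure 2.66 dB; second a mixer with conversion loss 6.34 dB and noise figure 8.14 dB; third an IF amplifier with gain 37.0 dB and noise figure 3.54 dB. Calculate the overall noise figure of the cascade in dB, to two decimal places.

3.24 dB

Convert to linear (a loss of L dB is a gain of −L dB): F_i = 10^(NF_i/10), G_i = 10^(G_i,dB/10)
  Stage 1: F_1 = 10^(2.66/10) = 1.845, G_1 = 10^(16.2/10) = 41.69
  Stage 2: F_2 = 10^(8.14/10) = 6.516, G_2 = 10^(−6.34/10) = 0.2323
  Stage 3: F_3 = 10^(3.54/10) = 2.259, G_3 = 10^(37.0/10) = 5012
Friis cascade:
  F = 1.845 + (6.516 − 1)/41.69 + (2.259 − 1)/9.683 = 2.107
NF = 10 log₁₀(2.107) = 3.24 dB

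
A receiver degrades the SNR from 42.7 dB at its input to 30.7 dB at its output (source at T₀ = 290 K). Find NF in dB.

12.0 dB

NF (dB) = SNR_in(dB) − SNR_out(dB) when the source is at T₀
NF = 42.7 − 30.7 = 12.0 dB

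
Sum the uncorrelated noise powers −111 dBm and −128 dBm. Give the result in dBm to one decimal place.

Convert to linear, add, convert back:
P₁ = 7.94×10⁻¹⁵ W, P₂ = 1.58×10⁻¹⁶ W
P_tot = 8.10×10⁻¹⁵ W → 10 log₁₀(P_tot / 10⁻³) = −110.9 dBm

−110.9 dBm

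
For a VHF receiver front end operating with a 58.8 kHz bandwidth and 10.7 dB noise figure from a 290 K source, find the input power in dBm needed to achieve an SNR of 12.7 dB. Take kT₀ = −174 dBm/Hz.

−102.9 dBm

Sensitivity = −174 + 10 log₁₀(B) + NF + SNR_min
= −174 + 47.69 + 10.7 + 12.7
= −102.91 dBm → −102.9 dBm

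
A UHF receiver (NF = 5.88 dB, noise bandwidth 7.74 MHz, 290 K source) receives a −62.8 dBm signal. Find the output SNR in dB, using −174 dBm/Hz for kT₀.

36.4 dB

Noise floor: N = −174 + 10 log₁₀(B) + NF
10 log₁₀(7.74×10⁶) = 68.89 dB
N = −174 + 68.89 + 5.88 = −99.23 dBm
SNR = P_sig − N = −62.8 − (−99.23) = 36.43 dB → 36.4 dB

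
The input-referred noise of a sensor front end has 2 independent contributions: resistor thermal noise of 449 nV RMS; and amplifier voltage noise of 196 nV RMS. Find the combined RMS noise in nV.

490 nV

Uncorrelated sources add in power (mean-square): V_tot = √(ΣV_i²)
V_tot = √[(4.49×10⁻⁷)² + (1.96×10⁻⁷)²] = 4.90×10⁻⁷ V = 490 nV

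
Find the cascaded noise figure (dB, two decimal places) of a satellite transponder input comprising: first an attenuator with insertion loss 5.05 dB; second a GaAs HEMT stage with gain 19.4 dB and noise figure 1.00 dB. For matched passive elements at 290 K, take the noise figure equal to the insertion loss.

Convert to linear (a loss of L dB is a gain of −L dB): F_i = 10^(NF_i/10), G_i = 10^(G_i,dB/10)
  Stage 1: F_1 = 10^(5.05/10) = 3.199, G_1 = 10^(−5.05/10) = 0.3126
  Stage 2: F_2 = 10^(1.00/10) = 1.259, G_2 = 10^(19.4/10) = 87.10
Friis cascade:
  F = 3.199 + (1.259 − 1)/0.3126 = 4.027
NF = 10 log₁₀(4.027) = 6.05 dB

6.05 dB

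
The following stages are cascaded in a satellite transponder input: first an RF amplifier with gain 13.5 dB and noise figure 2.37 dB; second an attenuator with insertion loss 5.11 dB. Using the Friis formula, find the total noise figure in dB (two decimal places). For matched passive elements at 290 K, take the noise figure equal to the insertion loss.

2.62 dB

Convert to linear (a loss of L dB is a gain of −L dB): F_i = 10^(NF_i/10), G_i = 10^(G_i,dB/10)
  Stage 1: F_1 = 10^(2.37/10) = 1.726, G_1 = 10^(13.5/10) = 22.39
  Stage 2: F_2 = 10^(5.11/10) = 3.243, G_2 = 10^(−5.11/10) = 0.3083
Friis cascade:
  F = 1.726 + (3.243 − 1)/22.39 = 1.826
NF = 10 log₁₀(1.826) = 2.62 dB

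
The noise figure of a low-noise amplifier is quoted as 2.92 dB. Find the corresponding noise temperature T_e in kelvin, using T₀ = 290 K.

F = 10^(2.92/10) = 1.95884
T_e = (F − 1)·T₀ = (1.95884 − 1) × 290 = 278 K

278 K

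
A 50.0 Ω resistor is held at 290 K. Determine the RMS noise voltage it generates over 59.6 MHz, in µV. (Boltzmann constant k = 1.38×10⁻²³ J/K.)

6.91 µV

V_n = √(4kTRB)
4kTRB = 4 × 1.38×10⁻²³ × 290 × 5.00×10¹ × 5.96×10⁷ = 4.77×10⁻¹¹ V²
V_n = √(4.77×10⁻¹¹) = 6.91×10⁻⁶ V = 6.91 µV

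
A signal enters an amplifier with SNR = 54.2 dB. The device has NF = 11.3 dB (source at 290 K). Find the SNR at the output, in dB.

By definition F = SNR_in/SNR_out, so in dB: SNR_out = SNR_in − NF
SNR_out = 54.2 − 11.3 = 42.9 dB

42.9 dB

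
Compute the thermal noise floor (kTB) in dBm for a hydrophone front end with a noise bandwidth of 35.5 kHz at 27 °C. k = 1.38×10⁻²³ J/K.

T = 27 °C + 273.15 = 300.15 K
P_n = kTB = 1.38×10⁻²³ × 300.15 × 3.55×10⁴ = 1.47×10⁻¹⁶ W
In dBm: 10 log₁₀(1.47×10⁻¹⁶ / 10⁻³) = −128.3 dBm

−128.3 dBm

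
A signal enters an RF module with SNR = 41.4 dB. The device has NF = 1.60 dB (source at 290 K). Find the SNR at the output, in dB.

39.80 dB

By definition F = SNR_in/SNR_out, so in dB: SNR_out = SNR_in − NF
SNR_out = 41.4 − 1.60 = 39.80 dB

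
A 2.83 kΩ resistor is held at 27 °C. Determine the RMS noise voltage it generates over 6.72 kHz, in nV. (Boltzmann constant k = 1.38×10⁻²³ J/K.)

561 nV

T = 27 °C + 273.15 = 300.15 K
V_n = √(4kTRB)
4kTRB = 4 × 1.38×10⁻²³ × 300.15 × 2.83×10³ × 6.72×10³ = 3.15×10⁻¹³ V²
V_n = √(3.15×10⁻¹³) = 5.61×10⁻⁷ V = 561 nV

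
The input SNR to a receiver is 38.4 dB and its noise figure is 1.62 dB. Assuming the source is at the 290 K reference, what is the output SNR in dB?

By definition F = SNR_in/SNR_out, so in dB: SNR_out = SNR_in − NF
SNR_out = 38.4 − 1.62 = 36.78 dB

36.78 dB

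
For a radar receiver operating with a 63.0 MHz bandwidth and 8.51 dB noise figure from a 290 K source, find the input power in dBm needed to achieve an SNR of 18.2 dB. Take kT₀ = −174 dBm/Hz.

Sensitivity = −174 + 10 log₁₀(B) + NF + SNR_min
= −174 + 77.99 + 8.51 + 18.2
= −69.30 dBm → −69.3 dBm

−69.3 dBm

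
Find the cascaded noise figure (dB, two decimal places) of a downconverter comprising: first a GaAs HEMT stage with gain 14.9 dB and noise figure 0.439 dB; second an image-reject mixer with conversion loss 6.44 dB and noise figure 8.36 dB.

Convert to linear (a loss of L dB is a gain of −L dB): F_i = 10^(NF_i/10), G_i = 10^(G_i,dB/10)
  Stage 1: F_1 = 10^(0.439/10) = 1.106, G_1 = 10^(14.9/10) = 30.90
  Stage 2: F_2 = 10^(8.36/10) = 6.855, G_2 = 10^(−6.44/10) = 0.2270
Friis cascade:
  F = 1.106 + (6.855 − 1)/30.90 = 1.296
NF = 10 log₁₀(1.296) = 1.13 dB

1.13 dB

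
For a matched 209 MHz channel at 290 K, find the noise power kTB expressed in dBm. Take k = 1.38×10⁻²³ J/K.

P_n = kTB = 1.38×10⁻²³ × 290 × 2.09×10⁸ = 8.36×10⁻¹³ W
In dBm: 10 log₁₀(8.36×10⁻¹³ / 10⁻³) = −90.8 dBm

−90.8 dBm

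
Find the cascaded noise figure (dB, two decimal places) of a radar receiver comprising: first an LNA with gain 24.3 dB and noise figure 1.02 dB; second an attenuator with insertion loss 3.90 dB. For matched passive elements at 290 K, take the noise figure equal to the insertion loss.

Convert to linear (a loss of L dB is a gain of −L dB): F_i = 10^(NF_i/10), G_i = 10^(G_i,dB/10)
  Stage 1: F_1 = 10^(1.02/10) = 1.265, G_1 = 10^(24.3/10) = 269.2
  Stage 2: F_2 = 10^(3.90/10) = 2.455, G_2 = 10^(−3.90/10) = 0.4074
Friis cascade:
  F = 1.265 + (2.455 − 1)/269.2 = 1.270
NF = 10 log₁₀(1.270) = 1.04 dB

1.04 dB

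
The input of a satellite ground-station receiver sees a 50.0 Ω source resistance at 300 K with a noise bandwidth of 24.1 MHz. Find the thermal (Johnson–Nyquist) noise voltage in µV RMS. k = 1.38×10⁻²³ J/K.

4.47 µV

V_n = √(4kTRB)
4kTRB = 4 × 1.38×10⁻²³ × 300 × 5.00×10¹ × 2.41×10⁷ = 2.00×10⁻¹¹ V²
V_n = √(2.00×10⁻¹¹) = 4.47×10⁻⁶ V = 4.47 µV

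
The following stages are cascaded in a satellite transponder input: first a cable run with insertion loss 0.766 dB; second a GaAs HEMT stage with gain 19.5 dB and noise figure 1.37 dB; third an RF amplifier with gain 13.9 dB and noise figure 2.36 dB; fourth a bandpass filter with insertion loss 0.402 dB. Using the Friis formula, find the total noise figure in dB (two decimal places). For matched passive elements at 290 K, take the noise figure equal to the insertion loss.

Convert to linear (a loss of L dB is a gain of −L dB): F_i = 10^(NF_i/10), G_i = 10^(G_i,dB/10)
  Stage 1: F_1 = 10^(0.766/10) = 1.193, G_1 = 10^(−0.766/10) = 0.8383
  Stage 2: F_2 = 10^(1.37/10) = 1.371, G_2 = 10^(19.5/10) = 89.13
  Stage 3: F_3 = 10^(2.36/10) = 1.722, G_3 = 10^(13.9/10) = 24.55
  Stage 4: F_4 = 10^(0.402/10) = 1.097, G_4 = 10^(−0.402/10) = 0.9116
Friis cascade:
  F = 1.193 + (1.371 − 1)/0.8383 + (1.722 − 1)/74.71 + (1.097 − 1)/1834 = 1.645
NF = 10 log₁₀(1.645) = 2.16 dB

2.16 dB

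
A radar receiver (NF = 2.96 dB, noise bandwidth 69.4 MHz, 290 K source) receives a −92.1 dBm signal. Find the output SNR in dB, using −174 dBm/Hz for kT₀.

0.5 dB

Noise floor: N = −174 + 10 log₁₀(B) + NF
10 log₁₀(6.94×10⁷) = 78.41 dB
N = −174 + 78.41 + 2.96 = −92.63 dBm
SNR = P_sig − N = −92.1 − (−92.63) = 0.53 dB → 0.5 dB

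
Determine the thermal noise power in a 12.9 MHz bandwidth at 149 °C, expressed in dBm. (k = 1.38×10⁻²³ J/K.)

−101.2 dBm

T = 149 °C + 273.15 = 422.15 K
P_n = kTB = 1.38×10⁻²³ × 422.15 × 1.29×10⁷ = 7.52×10⁻¹⁴ W
In dBm: 10 log₁₀(7.52×10⁻¹⁴ / 10⁻³) = −101.2 dBm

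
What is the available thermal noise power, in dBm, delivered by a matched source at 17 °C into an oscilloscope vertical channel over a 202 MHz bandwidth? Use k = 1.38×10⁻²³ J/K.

T = 17 °C + 273.15 = 290.15 K
P_n = kTB = 1.38×10⁻²³ × 290.15 × 2.02×10⁸ = 8.09×10⁻¹³ W
In dBm: 10 log₁₀(8.09×10⁻¹³ / 10⁻³) = −90.9 dBm

−90.9 dBm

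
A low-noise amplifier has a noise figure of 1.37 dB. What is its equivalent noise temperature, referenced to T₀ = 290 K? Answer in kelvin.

108 K

F = 10^(1.37/10) = 1.37088
T_e = (F − 1)·T₀ = (1.37088 − 1) × 290 = 108 K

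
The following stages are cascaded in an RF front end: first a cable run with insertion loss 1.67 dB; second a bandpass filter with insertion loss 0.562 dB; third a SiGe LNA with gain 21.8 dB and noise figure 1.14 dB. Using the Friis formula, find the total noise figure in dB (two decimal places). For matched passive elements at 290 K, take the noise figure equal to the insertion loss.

Convert to linear (a loss of L dB is a gain of −L dB): F_i = 10^(NF_i/10), G_i = 10^(G_i,dB/10)
  Stage 1: F_1 = 10^(1.67/10) = 1.469, G_1 = 10^(−1.67/10) = 0.6808
  Stage 2: F_2 = 10^(0.562/10) = 1.138, G_2 = 10^(−0.562/10) = 0.8786
  Stage 3: F_3 = 10^(1.14/10) = 1.300, G_3 = 10^(21.8/10) = 151.4
Friis cascade:
  F = 1.469 + (1.138 − 1)/0.6808 + (1.300 − 1)/0.5981 = 2.174
NF = 10 log₁₀(2.174) = 3.37 dB

3.37 dB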